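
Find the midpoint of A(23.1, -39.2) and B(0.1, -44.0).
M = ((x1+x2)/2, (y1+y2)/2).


Mx = (23.1 + 0.1)/2 = 23.2/2 = 11.6000
My = (-39.2 - 44.0)/2 = -83.2/2 = -41.6000

(11.6000, -41.6000)


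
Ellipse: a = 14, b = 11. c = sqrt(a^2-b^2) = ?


c^2 = 14^2 - 11^2 = 196 - 121 = 75
c = sqrt(75) = 8.6603

c = 8.6603


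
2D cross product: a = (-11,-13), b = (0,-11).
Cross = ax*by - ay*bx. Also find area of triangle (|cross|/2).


cross = -11*(-11) + 13*0 = 121 - 0 = 121
Triangle area = |121|/2 = 121/2 = 60.5000

cross = 121, triangle area = 60.5000


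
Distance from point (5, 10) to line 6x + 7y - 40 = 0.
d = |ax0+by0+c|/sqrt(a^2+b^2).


|6*5 + 7*10 - 40| = |60| = 60
sqrt(36 + 49) = sqrt(85) = 9.2195
d = 60/sqrt(85) = 6.5079

6.5079


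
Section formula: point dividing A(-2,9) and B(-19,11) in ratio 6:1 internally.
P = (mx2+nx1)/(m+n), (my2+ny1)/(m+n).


Px = (6*(-19) + 1*(-2))/7 = -116/7 = -16.5714
Py = (6*11 + 1*9)/7 = 75/7 = 10.7143

P = (-16.5714, 10.7143)


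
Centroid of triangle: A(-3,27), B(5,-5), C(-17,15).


Gx = (-3+5- 17)/3 = -15/3 = -5.0000
Gy = (27- 5+15)/3 = 37/3 = 12.3333

G = (-5.0000, 12.3333)


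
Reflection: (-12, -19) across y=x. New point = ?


Reflection rule for y=x: (y, x)
(-12, -19) -> (-19, -12)

(-19, -12)


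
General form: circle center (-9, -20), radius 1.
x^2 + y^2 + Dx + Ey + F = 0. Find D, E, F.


(x+ 9)^2 + (y+ 20)^2 = 1^2
D = -2h = 18, E = -2k = 40
F = h^2+k^2-r^2 = 81+400-1 = 480

D = 18, E = 40, F = 480


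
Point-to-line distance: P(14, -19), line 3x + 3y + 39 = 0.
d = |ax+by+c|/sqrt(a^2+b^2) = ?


|3*14 + 3*(-19) + 39| = |24| = 24
sqrt(9 + 9) = sqrt(18) = 4.2426
d = 24/sqrt(18) = 5.6569

5.6569


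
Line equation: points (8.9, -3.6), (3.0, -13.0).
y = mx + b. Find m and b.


m = (-9.4)/(-5.9) = 1.5932
b = y1 - m*x1 = -3.6 - (-9.4*8.9)/(-5.9) = -3.6 - 14.1797 = -17.7797

y = 1.5932x - 17.7797


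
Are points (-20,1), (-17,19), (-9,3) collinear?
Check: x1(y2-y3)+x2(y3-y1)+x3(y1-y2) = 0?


-20*(19-3) - 17*(3-1) - 9*(1-19)
= -320 - 34 + 162 = -192

No, not collinear (determinant = -192)


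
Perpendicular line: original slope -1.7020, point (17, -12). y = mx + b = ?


Perpendicular slope = -1/m1 = -1/(-1.7020) = 0.5875
b2 = y0 - m2*x0 = -12 + 17/(-1.7020) = -12 - 9.9882 = -21.9882

y = 0.5875x - 21.9882


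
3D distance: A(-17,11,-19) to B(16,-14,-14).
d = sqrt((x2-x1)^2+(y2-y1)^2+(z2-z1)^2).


dx=33, dy=-25, dz=5
d = sqrt(1089+625+25) = sqrt(1739) = 41.7013

41.7013


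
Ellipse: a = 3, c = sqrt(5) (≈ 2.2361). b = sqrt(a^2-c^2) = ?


b^2 = 3^2 - (sqrt(5))^2 = 9 - 5 = 4
b = sqrt(4) = 2

b = 2


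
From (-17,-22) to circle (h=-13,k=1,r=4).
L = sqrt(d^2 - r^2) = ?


d = sqrt((-17+ 13)^2 + (-22-1)^2) = sqrt(16+529) = 23.3452
L = sqrt(545.0000 - 16) = sqrt(529.0000) = 23.0000

23.0000


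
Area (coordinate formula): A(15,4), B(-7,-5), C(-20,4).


15*(-5-4) = -135
-7*(4-4) = 0
-20*(4+ 5) = -180
sum = -315
Area = |-315|/2 = 157.5000

157.5000 sq units


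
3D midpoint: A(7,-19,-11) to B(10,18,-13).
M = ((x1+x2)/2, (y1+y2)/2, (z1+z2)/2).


Mx = (7+10)/2 = 8.5000
My = (-19+18)/2 = -0.5000
Mz = (-11- 13)/2 = -12.0000

M = (8.5000, -0.5000, -12.0000)


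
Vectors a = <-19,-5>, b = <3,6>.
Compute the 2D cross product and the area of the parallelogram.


cross = -19*6 + 5*3 = -114 + 15 = -99
Parallelogram area = |-99| = 99

cross = -99, parallelogram area = 99


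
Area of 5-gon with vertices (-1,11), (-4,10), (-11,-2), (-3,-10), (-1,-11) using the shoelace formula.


sum(xi*y_{i+1}) = -1*10 - 4*(-2) - 11*(-10) - 3*(-11) - 1*11 = 130
sum(yi*x_{i+1}) = 11*(-4) + 10*(-11) - 2*(-3) - 10*(-1) - 11*(-1) = -127
Area = |130 + 127|/2 = 257/2 = 128.5000

128.5000 sq units


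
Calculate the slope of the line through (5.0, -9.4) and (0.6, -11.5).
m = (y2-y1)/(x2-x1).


dy = -11.5 + 9.4 = -2.1
dx = 0.6 - 5.0 = -4.4
m = -2.1/(-4.4) = 0.4773

m = 0.4773


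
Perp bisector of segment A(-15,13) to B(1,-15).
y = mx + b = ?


Midpoint = (-7, -1)
Slope of AB = dy/dx = -28/16 = -1.7500
Perp slope = -dx/dy = 16/28 = 0.5714
b = My - (perp slope)*Mx = -1 + (16*(-7))/(-28) = -1 + 4.0000 = 3.0000

y = 0.5714x + 3.0000


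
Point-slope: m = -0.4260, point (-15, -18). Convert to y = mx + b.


y + 18 = -0.4260(x + 15)
y = -0.4260x - 18 + 0.4260*(-15)
y = -0.4260x - 24.3900

y = -0.4260x - 24.3900


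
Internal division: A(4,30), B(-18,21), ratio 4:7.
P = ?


Px = (4*(-18) + 7*4)/11 = -44/11 = -4.0000
Py = (4*21 + 7*30)/11 = 294/11 = 26.7273

P = (-4.0000, 26.7273)


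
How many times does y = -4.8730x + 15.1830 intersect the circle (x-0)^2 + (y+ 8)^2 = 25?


Substitute y = -4.8730x + 15.1830: (x-0)^2 + (-4.8730x+15.1830+ 8)^2 = 25
Expand to Ax^2 + Bx + C = 0, where b-k = 23.183
A = 1+m^2 = 24.746129
B = 2(m(b-k) - h) = 2(-4.8730*23.183 - 0) = -225.941518
C = h^2 + (b-k)^2 - r^2 = 0 + 537.451489 - 25 = 512.451489
disc = B^2-4AC = 51049.5696 - 50724.7626 = 324.8070
disc > 0

2 intersection points


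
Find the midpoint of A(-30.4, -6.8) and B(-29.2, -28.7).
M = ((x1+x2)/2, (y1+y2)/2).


Mx = (-30.4 - 29.2)/2 = -59.6/2 = -29.8000
My = (-6.8 - 28.7)/2 = -35.5/2 = -17.7500

(-29.8000, -17.7500)


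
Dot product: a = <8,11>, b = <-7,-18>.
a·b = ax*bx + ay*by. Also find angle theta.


a·b = 8*(-7) + 11*(-18) = -56 - 198 = -254
|a| = sqrt(64+121) = 13.6015
|b| = sqrt(49+324) = 19.3132
cos(theta) = -254/(sqrt(185)*sqrt(373)) = -254/sqrt(69005) = -0.966926
theta = arccos(-254/sqrt(69005)) = 165.2231 degrees

a·b = -254, theta = 165.2231 deg


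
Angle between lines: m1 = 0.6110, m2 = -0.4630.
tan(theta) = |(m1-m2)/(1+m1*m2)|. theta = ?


m1-m2 = 1.074
1+m1*m2 = 0.717107
tan(theta) = |1.074/0.717107| = 1.497684
theta = arctan(|1.074/0.717107|) = 56.2691 degrees (acute angle)

56.2691 degrees


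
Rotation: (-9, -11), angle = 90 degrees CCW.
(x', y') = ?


cos(90) = 0, sin(90) = 1
x' = -9*0 + 11*1 = 11
y' = -9*1 - 11*0 = -9

(11, -9)


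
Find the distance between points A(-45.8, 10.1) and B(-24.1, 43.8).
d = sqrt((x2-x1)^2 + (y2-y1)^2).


dx = -24.1 + 45.8 = 21.7
dy = 43.8 - 10.1 = 33.7
d = sqrt(470.89 + 1135.69) = sqrt(1606.58) = 40.0822

40.0822


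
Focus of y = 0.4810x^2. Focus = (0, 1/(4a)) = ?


a = 0.4810
4a = 1.9240
focus = (0, 1/1.9240) = (0, 0.5198)

Focus = (0, 0.5198)


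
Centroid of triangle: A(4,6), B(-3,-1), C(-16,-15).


Gx = (4- 3- 16)/3 = -15/3 = -5.0000
Gy = (6- 1- 15)/3 = -10/3 = -3.3333

G = (-5.0000, -3.3333)


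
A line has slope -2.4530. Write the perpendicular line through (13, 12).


Perpendicular slope = -1/m1 = -1/(-2.4530) = 0.4077
b2 = y0 - m2*x0 = 12 + 13/(-2.4530) = 12 - 5.2996 = 6.7004

y = 0.4077x + 6.7004


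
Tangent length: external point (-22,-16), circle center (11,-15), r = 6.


d = sqrt((-22-11)^2 + (-16+ 15)^2) = sqrt(1089+1) = 33.0151
L = sqrt(1090.0000 - 36) = sqrt(1054.0000) = 32.4654

32.4654


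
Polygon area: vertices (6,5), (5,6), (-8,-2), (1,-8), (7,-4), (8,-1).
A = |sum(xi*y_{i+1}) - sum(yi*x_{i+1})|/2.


sum(xi*y_{i+1}) = 6*6 + 5*(-2) - 8*(-8) + 1*(-4) + 7*(-1) + 8*5 = 119
sum(yi*x_{i+1}) = 5*5 + 6*(-8) - 2*1 - 8*7 - 4*8 - 1*6 = -119
Area = |119 + 119|/2 = 238/2 = 119.0000

119.0000 sq units


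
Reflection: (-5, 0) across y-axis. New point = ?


Reflection rule for y-axis: (-x, y)
(-5, 0) -> (5, 0)

(5, 0)


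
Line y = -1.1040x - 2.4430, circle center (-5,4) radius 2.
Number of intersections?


Substitute y = -1.1040x - 2.4430: (x+ 5)^2 + (-1.1040x- 2.4430-4)^2 = 4
Expand to Ax^2 + Bx + C = 0, where b-k = -6.443
A = 1+m^2 = 2.218816
B = 2(m(b-k) - h) = 2(-1.1040*(-6.443) + 5) = 24.226144
C = h^2 + (b-k)^2 - r^2 = 25 + 41.512249 - 4 = 62.512249
disc = B^2-4AC = 586.9061 - 554.8127 = 32.0934
disc > 0

2 intersection points


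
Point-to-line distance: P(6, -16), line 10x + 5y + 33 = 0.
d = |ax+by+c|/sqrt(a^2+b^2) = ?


|10*6 + 5*(-16) + 33| = |13| = 13
sqrt(100 + 25) = sqrt(125) = 11.1803
d = 13/sqrt(125) = 1.1628

1.1628


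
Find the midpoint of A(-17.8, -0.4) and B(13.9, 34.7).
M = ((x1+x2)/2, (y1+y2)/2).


Mx = (-17.8 + 13.9)/2 = -3.9/2 = -1.9500
My = (-0.4 + 34.7)/2 = 34.3/2 = 17.1500

(-1.9500, 17.1500)


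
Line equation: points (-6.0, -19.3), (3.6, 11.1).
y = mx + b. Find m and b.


m = (30.4)/(9.6) = 3.1667
b = y1 - m*x1 = -19.3 - (30.4*(-6.0))/(9.6) = -19.3 + 19.0000 = -0.3000

y = 3.1667x - 0.3000


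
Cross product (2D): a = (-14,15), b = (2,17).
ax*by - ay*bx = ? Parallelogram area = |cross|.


cross = -14*17 - 15*2 = -238 - 30 = -268
Parallelogram area = |-268| = 268

cross = -268, parallelogram area = 268


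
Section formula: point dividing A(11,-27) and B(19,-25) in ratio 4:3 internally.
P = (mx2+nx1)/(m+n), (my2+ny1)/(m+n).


Px = (4*19 + 3*11)/7 = 109/7 = 15.5714
Py = (4*(-25) + 3*(-27))/7 = -181/7 = -25.8571

P = (15.5714, -25.8571)


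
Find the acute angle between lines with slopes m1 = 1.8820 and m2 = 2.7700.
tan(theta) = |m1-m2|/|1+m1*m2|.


m1-m2 = -0.888
1+m1*m2 = 6.21314
tan(theta) = |-0.888/6.21314| = 0.142923
theta = arctan(|-0.888/6.21314|) = 8.1338 degrees (acute angle)

8.1338 degrees


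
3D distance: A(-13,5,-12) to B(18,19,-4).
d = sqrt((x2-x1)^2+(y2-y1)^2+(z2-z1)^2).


dx=31, dy=14, dz=8
d = sqrt(961+196+64) = sqrt(1221) = 34.9428

34.9428


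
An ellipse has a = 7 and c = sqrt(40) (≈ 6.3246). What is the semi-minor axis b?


b^2 = 7^2 - (sqrt(40))^2 = 49 - 40 = 9
b = sqrt(9) = 3

b = 3


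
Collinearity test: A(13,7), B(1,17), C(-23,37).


13*(17-37) + 1*(37-7) - 23*(7-17)
= -260 + 30 + 230 = 0

Yes, collinear (determinant = 0)


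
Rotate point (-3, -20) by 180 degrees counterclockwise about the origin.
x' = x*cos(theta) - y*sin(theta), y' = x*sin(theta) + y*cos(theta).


cos(180) = -1, sin(180) = 0
x' = -3*(-1) + 20*0 = 3
y' = -3*0 - 20*(-1) = 20

(3, 20)


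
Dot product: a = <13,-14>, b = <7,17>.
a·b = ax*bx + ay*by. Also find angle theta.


a·b = 13*7 - 14*17 = 91 - 238 = -147
|a| = sqrt(169+196) = 19.1050
|b| = sqrt(49+289) = 18.3848
cos(theta) = -147/(sqrt(365)*sqrt(338)) = -147/sqrt(123370) = -0.418516
theta = arccos(-147/sqrt(123370)) = 114.7410 degrees

a·b = -147, theta = 114.7410 deg


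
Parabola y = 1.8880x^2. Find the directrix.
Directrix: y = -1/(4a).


a = 1.8880
1/(4a) = 0.1324
directrix: y = -0.1324 = -0.1324

y = -0.1324


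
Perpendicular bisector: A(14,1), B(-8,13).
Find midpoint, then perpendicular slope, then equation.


Midpoint = (3, 7)
Slope of AB = dy/dx = 12/(-22) = -0.5455
Perp slope = -dx/dy = 22/12 = 1.8333
b = My - (perp slope)*Mx = 7 + (-22*3)/12 = 7 - 5.5000 = 1.5000

y = 1.8333x + 1.5000


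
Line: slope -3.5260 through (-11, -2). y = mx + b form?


y + 2 = -3.5260(x + 11)
y = -3.5260x - 2 + 3.5260*(-11)
y = -3.5260x - 40.7860

y = -3.5260x - 40.7860


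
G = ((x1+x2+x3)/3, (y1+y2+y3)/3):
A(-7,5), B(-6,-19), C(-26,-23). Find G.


Gx = (-7- 6- 26)/3 = -39/3 = -13.0000
Gy = (5- 19- 23)/3 = -37/3 = -12.3333

G = (-13.0000, -12.3333)


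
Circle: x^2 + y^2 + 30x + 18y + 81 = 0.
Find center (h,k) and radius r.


h = -D/2 = -30/2 = -15
k = -E/2 = -18/2 = -9
r^2 = h^2 + k^2 - F = 225 + 81 - 81 = 225
r = 15

Center (-15, -9), radius = 15


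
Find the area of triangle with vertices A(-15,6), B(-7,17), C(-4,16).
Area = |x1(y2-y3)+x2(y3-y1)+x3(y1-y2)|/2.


-15*(17-16) = -15
-7*(16-6) = -70
-4*(6-17) = 44
sum = -41
Area = |-41|/2 = 20.5000

20.5000 sq units


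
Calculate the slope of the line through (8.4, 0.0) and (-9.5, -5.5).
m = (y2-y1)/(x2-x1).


dy = -5.5 - 0.0 = -5.5
dx = -9.5 - 8.4 = -17.9
m = -5.5/(-17.9) = 0.3073

m = 0.3073


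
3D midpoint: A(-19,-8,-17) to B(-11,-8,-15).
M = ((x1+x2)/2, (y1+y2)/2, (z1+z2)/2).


Mx = (-19- 11)/2 = -15.0000
My = (-8- 8)/2 = -8.0000
Mz = (-17- 15)/2 = -16.0000

M = (-15.0000, -8.0000, -16.0000)


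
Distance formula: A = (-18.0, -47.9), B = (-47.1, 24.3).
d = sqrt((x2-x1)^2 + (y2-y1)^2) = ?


dx = -47.1 + 18.0 = -29.1
dy = 24.3 + 47.9 = 72.2
d = sqrt(846.81 + 5212.84) = sqrt(6059.65) = 77.8438

77.8438


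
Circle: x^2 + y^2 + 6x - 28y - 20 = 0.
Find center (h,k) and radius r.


h = -D/2 = -6/2 = -3
k = -E/2 = 28/2 = 14
r^2 = h^2 + k^2 - F = 9 + 196 + 20 = 225
r = 15

Center (-3, 14), radius = 15


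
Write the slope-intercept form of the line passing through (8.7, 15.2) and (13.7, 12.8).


m = (-2.4)/(5.0) = -0.4800
b = y1 - m*x1 = 15.2 - (-2.4*8.7)/(5.0) = 15.2 + 4.1760 = 19.3760

y = -0.4800x + 19.3760


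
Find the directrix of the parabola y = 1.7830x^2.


a = 1.7830
1/(4a) = 0.1402
directrix: y = -0.1402 = -0.1402

y = -0.1402


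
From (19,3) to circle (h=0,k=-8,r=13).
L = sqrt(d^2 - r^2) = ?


d = sqrt((19-0)^2 + (3+ 8)^2) = sqrt(361+121) = 21.9545
L = sqrt(482.0000 - 169) = sqrt(313.0000) = 17.6918

17.6918


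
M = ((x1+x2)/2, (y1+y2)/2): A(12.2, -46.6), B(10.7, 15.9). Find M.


Mx = (12.2 + 10.7)/2 = 22.9/2 = 11.4500
My = (-46.6 + 15.9)/2 = -30.7/2 = -15.3500

(11.4500, -15.3500)


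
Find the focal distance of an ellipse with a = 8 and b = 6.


c^2 = 8^2 - 6^2 = 64 - 36 = 28
c = sqrt(28) = 5.2915

c = 5.2915


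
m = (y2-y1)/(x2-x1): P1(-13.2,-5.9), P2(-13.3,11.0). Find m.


dy = 11.0 + 5.9 = 16.9
dx = -13.3 + 13.2 = -0.1
m = 16.9/(-0.1) = -169.0000

m = -169.0000


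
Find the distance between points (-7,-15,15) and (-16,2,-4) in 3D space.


dx=-9, dy=17, dz=-19
d = sqrt(81+289+361) = sqrt(731) = 27.0370

27.0370


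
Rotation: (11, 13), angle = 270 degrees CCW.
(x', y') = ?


cos(270) = 0, sin(270) = -1
x' = 11*0 - 13*(-1) = 13
y' = 11*(-1) + 13*0 = -11

(13, -11)


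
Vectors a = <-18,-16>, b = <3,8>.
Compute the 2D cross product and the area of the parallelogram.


cross = -18*8 + 16*3 = -144 + 48 = -96
Parallelogram area = |-96| = 96

cross = -96, parallelogram area = 96


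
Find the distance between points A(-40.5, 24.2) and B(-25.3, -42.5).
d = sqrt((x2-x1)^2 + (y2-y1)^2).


dx = -25.3 + 40.5 = 15.2
dy = -42.5 - 24.2 = -66.7
d = sqrt(231.04 + 4448.89) = sqrt(4679.93) = 68.4100

68.4100


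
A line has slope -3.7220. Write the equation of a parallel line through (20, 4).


Parallel lines have equal slopes.
m2 = -3.7220
b2 = 4 + 3.7220*20 = 78.4400

y = -3.7220x + 78.4400


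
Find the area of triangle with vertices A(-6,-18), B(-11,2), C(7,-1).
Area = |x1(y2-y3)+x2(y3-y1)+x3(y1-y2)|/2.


-6*(2+ 1) = -18
-11*(-1+ 18) = -187
7*(-18-2) = -140
sum = -345
Area = |-345|/2 = 172.5000

172.5000 sq units


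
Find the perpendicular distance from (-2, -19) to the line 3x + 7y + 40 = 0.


|3*(-2) + 7*(-19) + 40| = |-99| = 99
sqrt(9 + 49) = sqrt(58) = 7.6158
d = 99/sqrt(58) = 12.9993

12.9993


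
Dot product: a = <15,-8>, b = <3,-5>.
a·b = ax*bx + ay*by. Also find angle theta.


a·b = 15*3 - 8*(-5) = 45 + 40 = 85
|a| = sqrt(225+64) = 17.0000
|b| = sqrt(9+25) = 5.8310
cos(theta) = 85/(sqrt(289)*sqrt(34)) = 85/sqrt(9826) = 0.857493
theta = arccos(85/sqrt(9826)) = 30.9638 degrees

a·b = 85, theta = 30.9638 deg


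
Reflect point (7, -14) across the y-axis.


Reflection rule for y-axis: (-x, y)
(7, -14) -> (-7, -14)

(-7, -14)


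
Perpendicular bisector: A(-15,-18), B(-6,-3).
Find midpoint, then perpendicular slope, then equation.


Midpoint = (-10.5, -10.5)
Slope of AB = dy/dx = 15/9 = 1.6667
Perp slope = -dx/dy = -9/15 = -0.6000
b = My - (perp slope)*Mx = -10.5 + (9*(-10.5))/15 = -10.5 - 6.3000 = -16.8000

y = -0.6000x - 16.8000


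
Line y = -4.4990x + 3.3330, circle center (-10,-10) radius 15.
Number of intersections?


Substitute y = -4.4990x + 3.3330: (x+ 10)^2 + (-4.4990x+3.3330+ 10)^2 = 225
Expand to Ax^2 + Bx + C = 0, where b-k = 13.333
A = 1+m^2 = 21.241001
B = 2(m(b-k) - h) = 2(-4.4990*13.333 + 10) = -99.970334
C = h^2 + (b-k)^2 - r^2 = 100 + 177.768889 - 225 = 52.768889
disc = B^2-4AC = 9994.0677 - 4483.4561 = 5510.6116
disc > 0

2 intersection points


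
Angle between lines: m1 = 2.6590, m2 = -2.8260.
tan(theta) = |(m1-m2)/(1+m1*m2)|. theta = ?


m1-m2 = 5.485
1+m1*m2 = -6.514334
tan(theta) = |5.485/(-6.514334)| = 0.841989
theta = arctan(|5.485/(-6.514334)|) = 40.0970 degrees (acute angle)

40.0970 degrees


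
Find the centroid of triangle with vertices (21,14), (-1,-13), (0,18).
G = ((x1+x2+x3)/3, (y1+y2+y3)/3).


Gx = (21- 1+0)/3 = 20/3 = 6.6667
Gy = (14- 13+18)/3 = 19/3 = 6.3333

G = (6.6667, 6.3333)


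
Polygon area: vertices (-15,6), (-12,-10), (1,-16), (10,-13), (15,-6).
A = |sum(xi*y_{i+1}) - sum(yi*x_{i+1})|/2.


sum(xi*y_{i+1}) = -15*(-10) - 12*(-16) + 1*(-13) + 10*(-6) + 15*6 = 359
sum(yi*x_{i+1}) = 6*(-12) - 10*1 - 16*10 - 13*15 - 6*(-15) = -347
Area = |359 + 347|/2 = 706/2 = 353.0000

353.0000 sq units


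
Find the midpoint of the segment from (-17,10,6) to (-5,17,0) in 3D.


Mx = (-17- 5)/2 = -11.0000
My = (10+17)/2 = 13.5000
Mz = (6+0)/2 = 3.0000

M = (-11.0000, 13.5000, 3.0000)


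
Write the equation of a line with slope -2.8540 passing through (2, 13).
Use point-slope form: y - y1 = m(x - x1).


y - 13 = -2.8540(x - 2)
y = -2.8540x + 13 + 2.8540*2
y = -2.8540x + 18.7080

y = -2.8540x + 18.7080


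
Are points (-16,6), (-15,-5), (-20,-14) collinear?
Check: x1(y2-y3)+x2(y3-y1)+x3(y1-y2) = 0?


-16*(-5+ 14) - 15*(-14-6) - 20*(6+ 5)
= -144 + 300 - 220 = -64

No, not collinear (determinant = -64)


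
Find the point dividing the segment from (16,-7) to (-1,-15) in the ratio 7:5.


Px = (7*(-1) + 5*16)/12 = 73/12 = 6.0833
Py = (7*(-15) + 5*(-7))/12 = -140/12 = -11.6667

P = (6.0833, -11.6667)


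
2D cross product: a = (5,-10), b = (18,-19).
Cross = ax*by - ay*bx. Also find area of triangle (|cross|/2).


cross = 5*(-19) + 10*18 = -95 + 180 = 85
Triangle area = |85|/2 = 85/2 = 42.5000

cross = 85, triangle area = 42.5000


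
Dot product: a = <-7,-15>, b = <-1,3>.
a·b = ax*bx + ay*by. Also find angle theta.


a·b = -7*(-1) - 15*3 = 7 - 45 = -38
|a| = sqrt(49+225) = 16.5529
|b| = sqrt(1+9) = 3.1623
cos(theta) = -38/(sqrt(274)*sqrt(10)) = -38/sqrt(2740) = -0.725953
theta = arccos(-38/sqrt(2740)) = 136.5482 degrees

a·b = -38, theta = 136.5482 deg


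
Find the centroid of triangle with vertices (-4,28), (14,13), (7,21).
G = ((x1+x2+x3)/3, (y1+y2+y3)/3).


Gx = (-4+14+7)/3 = 17/3 = 5.6667
Gy = (28+13+21)/3 = 62/3 = 20.6667

G = (5.6667, 20.6667)


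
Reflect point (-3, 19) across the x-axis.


Reflection rule for x-axis: (x, -y)
(-3, 19) -> (-3, -19)

(-3, -19)


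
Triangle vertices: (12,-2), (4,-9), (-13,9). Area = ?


12*(-9-9) = -216
4*(9+ 2) = 44
-13*(-2+ 9) = -91
sum = -263
Area = |-263|/2 = 131.5000

131.5000 sq units


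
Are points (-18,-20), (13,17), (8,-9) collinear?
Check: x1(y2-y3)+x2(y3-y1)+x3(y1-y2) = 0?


-18*(17+ 9) + 13*(-9+ 20) + 8*(-20-17)
= -468 + 143 - 296 = -621

No, not collinear (determinant = -621)


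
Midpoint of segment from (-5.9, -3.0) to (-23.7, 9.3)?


Mx = (-5.9 - 23.7)/2 = -29.6/2 = -14.8000
My = (-3.0 + 9.3)/2 = 6.3/2 = 3.1500

(-14.8000, 3.1500)


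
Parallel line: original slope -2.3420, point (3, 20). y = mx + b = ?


Parallel lines have equal slopes.
m2 = -2.3420
b2 = 20 + 2.3420*3 = 27.0260

y = -2.3420x + 27.0260


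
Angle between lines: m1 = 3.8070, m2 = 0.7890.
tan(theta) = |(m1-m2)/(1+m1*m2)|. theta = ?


m1-m2 = 3.018
1+m1*m2 = 4.003723
tan(theta) = |3.018/4.003723| = 0.753798
theta = arctan(|3.018/4.003723|) = 37.0089 degrees (acute angle)

37.0089 degrees


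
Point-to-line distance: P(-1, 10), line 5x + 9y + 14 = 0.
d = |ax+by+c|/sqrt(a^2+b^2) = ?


|5*(-1) + 9*10 + 14| = |99| = 99
sqrt(25 + 81) = sqrt(106) = 10.2956
d = 99/sqrt(106) = 9.6157

9.6157


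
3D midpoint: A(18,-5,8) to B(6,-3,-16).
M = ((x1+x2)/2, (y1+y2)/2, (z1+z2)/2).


Mx = (18+6)/2 = 12.0000
My = (-5- 3)/2 = -4.0000
Mz = (8- 16)/2 = -4.0000

M = (12.0000, -4.0000, -4.0000)


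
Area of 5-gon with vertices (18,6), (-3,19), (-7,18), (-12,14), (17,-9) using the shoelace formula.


sum(xi*y_{i+1}) = 18*19 - 3*18 - 7*14 - 12*(-9) + 17*6 = 400
sum(yi*x_{i+1}) = 6*(-3) + 19*(-7) + 18*(-12) + 14*17 - 9*18 = -291
Area = |400 + 291|/2 = 691/2 = 345.5000

345.5000 sq units


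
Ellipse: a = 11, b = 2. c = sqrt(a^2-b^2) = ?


c^2 = 11^2 - 2^2 = 121 - 4 = 117
c = sqrt(117) = 10.8167

c = 10.8167


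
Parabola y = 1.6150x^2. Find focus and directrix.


a = 1.6150
1/(4a) = 0.1548
Focus = (0, 0.1548)
Directrix: y = -0.1548

Focus = (0, 0.1548), Directrix: y = -0.1548


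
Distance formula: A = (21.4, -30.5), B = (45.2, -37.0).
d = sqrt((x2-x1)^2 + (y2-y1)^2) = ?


dx = 45.2 - 21.4 = 23.8
dy = -37.0 + 30.5 = -6.5
d = sqrt(566.44 + 42.25) = sqrt(608.69) = 24.6716

24.6716


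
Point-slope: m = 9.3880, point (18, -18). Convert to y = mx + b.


y + 18 = 9.3880(x - 18)
y = 9.3880x - 18 - 9.3880*18
y = 9.3880x - 186.9840

y = 9.3880x - 186.9840


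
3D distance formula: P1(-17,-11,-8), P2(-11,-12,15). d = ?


dx=6, dy=-1, dz=23
d = sqrt(36+1+529) = sqrt(566) = 23.7908

23.7908


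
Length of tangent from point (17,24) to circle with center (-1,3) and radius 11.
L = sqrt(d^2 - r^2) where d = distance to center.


d = sqrt((17+ 1)^2 + (24-3)^2) = sqrt(324+441) = 27.6586
L = sqrt(765.0000 - 121) = sqrt(644.0000) = 25.3772

25.3772


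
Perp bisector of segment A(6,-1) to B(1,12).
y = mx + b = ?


Midpoint = (3.5, 5.5)
Slope of AB = dy/dx = 13/(-5) = -2.6000
Perp slope = -dx/dy = 5/13 = 0.3846
b = My - (perp slope)*Mx = 5.5 + (-5*3.5)/13 = 5.5 - 1.3462 = 4.1538

y = 0.3846x + 4.1538


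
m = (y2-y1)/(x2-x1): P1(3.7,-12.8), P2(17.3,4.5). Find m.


dy = 4.5 + 12.8 = 17.3
dx = 17.3 - 3.7 = 13.6
m = 17.3/13.6 = 1.2721

m = 1.2721


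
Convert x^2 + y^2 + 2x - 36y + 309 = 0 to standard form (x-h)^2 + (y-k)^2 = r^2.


h = -D/2 = -2/2 = -1
k = -E/2 = 36/2 = 18
r^2 = h^2 + k^2 - F = 1 + 324 - 309 = 16
r = 4

Center (-1, 18), radius = 4


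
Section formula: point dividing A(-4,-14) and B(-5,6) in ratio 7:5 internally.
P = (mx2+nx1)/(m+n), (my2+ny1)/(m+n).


Px = (7*(-5) + 5*(-4))/12 = -55/12 = -4.5833
Py = (7*6 + 5*(-14))/12 = -28/12 = -2.3333

P = (-4.5833, -2.3333)


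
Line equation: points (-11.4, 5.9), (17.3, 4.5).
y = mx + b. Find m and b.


m = (-1.4)/(28.7) = -0.0488
b = y1 - m*x1 = 5.9 - (-1.4*(-11.4))/(28.7) = 5.9 - 0.5561 = 5.3439

y = -0.0488x + 5.3439


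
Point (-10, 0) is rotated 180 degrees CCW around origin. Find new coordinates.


cos(180) = -1, sin(180) = 0
x' = -10*(-1) - 0*0 = 10
y' = -10*0 + 0*(-1) = 0

(10, 0)


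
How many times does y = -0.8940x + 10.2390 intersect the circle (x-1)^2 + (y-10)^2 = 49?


Substitute y = -0.8940x + 10.2390: (x-1)^2 + (-0.8940x+10.2390-10)^2 = 49
Expand to Ax^2 + Bx + C = 0, where b-k = 0.239
A = 1+m^2 = 1.799236
B = 2(m(b-k) - h) = 2(-0.8940*0.239 - 1) = -2.427332
C = h^2 + (b-k)^2 - r^2 = 1 + 0.057121 - 49 = -47.942879
disc = B^2-4AC = 5.8919 + 345.0422 = 350.9341
disc > 0

2 intersection points


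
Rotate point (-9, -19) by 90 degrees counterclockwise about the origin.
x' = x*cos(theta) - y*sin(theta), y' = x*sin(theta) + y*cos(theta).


cos(90) = 0, sin(90) = 1
x' = -9*0 + 19*1 = 19
y' = -9*1 - 19*0 = -9

(19, -9)


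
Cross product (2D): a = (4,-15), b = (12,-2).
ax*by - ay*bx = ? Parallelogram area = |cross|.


cross = 4*(-2) + 15*12 = -8 + 180 = 172
Parallelogram area = |172| = 172

cross = 172, parallelogram area = 172


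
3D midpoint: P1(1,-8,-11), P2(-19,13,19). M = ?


Mx = (1- 19)/2 = -9.0000
My = (-8+13)/2 = 2.5000
Mz = (-11+19)/2 = 4.0000

M = (-9.0000, 2.5000, 4.0000)


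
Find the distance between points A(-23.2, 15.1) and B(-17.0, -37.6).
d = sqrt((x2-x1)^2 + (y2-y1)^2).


dx = -17.0 + 23.2 = 6.2
dy = -37.6 - 15.1 = -52.7
d = sqrt(38.44 + 2777.29) = sqrt(2815.73) = 53.0635

53.0635


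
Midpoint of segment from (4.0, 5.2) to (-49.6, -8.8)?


Mx = (4.0 - 49.6)/2 = -45.6/2 = -22.8000
My = (5.2 - 8.8)/2 = -3.6/2 = -1.8000

(-22.8000, -1.8000)


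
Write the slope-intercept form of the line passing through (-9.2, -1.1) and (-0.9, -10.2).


m = (-9.1)/(8.3) = -1.0964
b = y1 - m*x1 = -1.1 - (-9.1*(-9.2))/(8.3) = -1.1 - 10.0867 = -11.1867

y = -1.0964x - 11.1867


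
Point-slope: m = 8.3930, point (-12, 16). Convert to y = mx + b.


y - 16 = 8.3930(x + 12)
y = 8.3930x + 16 - 8.3930*(-12)
y = 8.3930x + 116.7160

y = 8.3930x + 116.7160


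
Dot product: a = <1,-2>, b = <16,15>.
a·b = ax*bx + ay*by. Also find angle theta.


a·b = 1*16 - 2*15 = 16 - 30 = -14
|a| = sqrt(1+4) = 2.2361
|b| = sqrt(256+225) = 21.9317
cos(theta) = -14/(sqrt(5)*sqrt(481)) = -14/sqrt(2405) = -0.285477
theta = arccos(-14/sqrt(2405)) = 106.5873 degrees

a·b = -14, theta = 106.5873 deg


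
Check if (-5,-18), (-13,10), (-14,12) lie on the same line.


-5*(10-12) - 13*(12+ 18) - 14*(-18-10)
= 10 - 390 + 392 = 12

No, not collinear (determinant = 12)


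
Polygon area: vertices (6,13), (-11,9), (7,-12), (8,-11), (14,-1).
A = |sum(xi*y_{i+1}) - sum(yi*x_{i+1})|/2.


sum(xi*y_{i+1}) = 6*9 - 11*(-12) + 7*(-11) + 8*(-1) + 14*13 = 283
sum(yi*x_{i+1}) = 13*(-11) + 9*7 - 12*8 - 11*14 - 1*6 = -336
Area = |283 + 336|/2 = 619/2 = 309.5000

309.5000 sq units


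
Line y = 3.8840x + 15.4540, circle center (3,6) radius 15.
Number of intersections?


Substitute y = 3.8840x + 15.4540: (x-3)^2 + (3.8840x+15.4540-6)^2 = 225
Expand to Ax^2 + Bx + C = 0, where b-k = 9.454
A = 1+m^2 = 16.085456
B = 2(m(b-k) - h) = 2(3.8840*9.454 - 3) = 67.438672
C = h^2 + (b-k)^2 - r^2 = 9 + 89.378116 - 225 = -126.621884
disc = B^2-4AC = 4547.9745 + 8147.0830 = 12695.0575
disc > 0

2 intersection points


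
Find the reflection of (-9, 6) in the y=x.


Reflection rule for y=x: (y, x)
(-9, 6) -> (6, -9)

(6, -9)


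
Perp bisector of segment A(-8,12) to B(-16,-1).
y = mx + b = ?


Midpoint = (-12, 5.5)
Slope of AB = dy/dx = -13/(-8) = 1.6250
Perp slope = -dx/dy = -8/13 = -0.6154
b = My - (perp slope)*Mx = 5.5 + (-8*(-12))/(-13) = 5.5 - 7.3846 = -1.8846

y = -0.6154x - 1.8846


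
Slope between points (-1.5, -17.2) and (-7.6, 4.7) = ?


dy = 4.7 + 17.2 = 21.9
dx = -7.6 + 1.5 = -6.1
m = 21.9/(-6.1) = -3.5902

m = -3.5902


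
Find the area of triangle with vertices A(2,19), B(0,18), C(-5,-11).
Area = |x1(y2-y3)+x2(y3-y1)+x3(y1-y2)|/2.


2*(18+ 11) = 58
0*(-11-19) = 0
-5*(19-18) = -5
sum = 53
Area = |53|/2 = 26.5000

26.5000 sq units


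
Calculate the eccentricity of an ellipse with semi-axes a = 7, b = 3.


c = sqrt(49-9) = sqrt(40) = 6.3246
e = c/a = sqrt(40)/7 = 0.9035

e = 0.9035


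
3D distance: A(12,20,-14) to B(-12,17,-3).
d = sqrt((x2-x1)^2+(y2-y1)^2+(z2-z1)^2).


dx=-24, dy=-3, dz=11
d = sqrt(576+9+121) = sqrt(706) = 26.5707

26.5707


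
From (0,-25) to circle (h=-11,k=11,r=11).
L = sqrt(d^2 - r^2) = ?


d = sqrt((0+ 11)^2 + (-25-11)^2) = sqrt(121+1296) = 37.6431
L = sqrt(1417.0000 - 121) = sqrt(1296.0000) = 36.0000

36.0000


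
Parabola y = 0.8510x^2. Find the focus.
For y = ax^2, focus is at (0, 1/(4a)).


a = 0.8510
4a = 3.4040
focus = (0, 1/3.4040) = (0, 0.2938)

Focus = (0, 0.2938)


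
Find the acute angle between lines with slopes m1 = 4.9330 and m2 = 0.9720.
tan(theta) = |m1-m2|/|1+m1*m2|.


m1-m2 = 3.961
1+m1*m2 = 5.794876
tan(theta) = |3.961/5.794876| = 0.683535
theta = arctan(|3.961/5.794876|) = 34.3540 degrees (acute angle)

34.3540 degrees


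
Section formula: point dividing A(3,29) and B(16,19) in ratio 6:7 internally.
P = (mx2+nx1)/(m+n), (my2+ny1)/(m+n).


Px = (6*16 + 7*3)/13 = 117/13 = 9.0000
Py = (6*19 + 7*29)/13 = 317/13 = 24.3846

P = (9.0000, 24.3846)


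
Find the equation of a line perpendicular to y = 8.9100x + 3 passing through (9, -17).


Perpendicular slope = -1/m1 = -1/8.9100 = -0.1122
b2 = y0 - m2*x0 = -17 + 9/8.9100 = -17 + 1.0101 = -15.9899

y = -0.1122x - 15.9899


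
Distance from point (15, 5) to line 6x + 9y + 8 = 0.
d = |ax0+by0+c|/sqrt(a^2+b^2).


|6*15 + 9*5 + 8| = |143| = 143
sqrt(36 + 81) = sqrt(117) = 10.8167
d = 143/sqrt(117) = 13.2204

13.2204


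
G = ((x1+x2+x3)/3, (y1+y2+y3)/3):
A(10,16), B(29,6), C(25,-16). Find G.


Gx = (10+29+25)/3 = 64/3 = 21.3333
Gy = (16+6- 16)/3 = 6/3 = 2.0000

G = (21.3333, 2.0000)


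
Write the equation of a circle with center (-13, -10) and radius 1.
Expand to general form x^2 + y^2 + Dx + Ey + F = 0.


(x+ 13)^2 + (y+ 10)^2 = 1^2
D = -2h = 26, E = -2k = 20
F = h^2+k^2-r^2 = 169+100-1 = 268

x^2 + y^2 + 26x + 20y + 268 = 0


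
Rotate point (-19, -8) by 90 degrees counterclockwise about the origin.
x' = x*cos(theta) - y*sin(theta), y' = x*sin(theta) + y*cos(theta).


cos(90) = 0, sin(90) = 1
x' = -19*0 + 8*1 = 8
y' = -19*1 - 8*0 = -19

(8, -19)


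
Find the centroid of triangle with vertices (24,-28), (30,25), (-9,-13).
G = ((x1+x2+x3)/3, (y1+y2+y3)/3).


Gx = (24+30- 9)/3 = 45/3 = 15.0000
Gy = (-28+25- 13)/3 = -16/3 = -5.3333

G = (15.0000, -5.3333)


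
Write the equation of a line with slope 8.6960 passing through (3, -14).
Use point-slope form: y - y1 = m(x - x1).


y + 14 = 8.6960(x - 3)
y = 8.6960x - 14 - 8.6960*3
y = 8.6960x - 40.0880

y = 8.6960x - 40.0880


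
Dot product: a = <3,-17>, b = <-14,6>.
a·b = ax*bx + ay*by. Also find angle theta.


a·b = 3*(-14) - 17*6 = -42 - 102 = -144
|a| = sqrt(9+289) = 17.2627
|b| = sqrt(196+36) = 15.2315
cos(theta) = -144/(sqrt(298)*sqrt(232)) = -144/sqrt(69136) = -0.547659
theta = arccos(-144/sqrt(69136)) = 123.2066 degrees

a·b = -144, theta = 123.2066 deg


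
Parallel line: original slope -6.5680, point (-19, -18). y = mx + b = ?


Parallel lines have equal slopes.
m2 = -6.5680
b2 = -18 + 6.5680*(-19) = -142.7920

y = -6.5680x - 142.7920


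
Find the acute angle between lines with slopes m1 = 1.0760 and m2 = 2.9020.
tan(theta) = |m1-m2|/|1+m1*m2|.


m1-m2 = -1.826
1+m1*m2 = 4.122552
tan(theta) = |-1.826/4.122552| = 0.442930
theta = arctan(|-1.826/4.122552|) = 23.8900 degrees (acute angle)

23.8900 degrees


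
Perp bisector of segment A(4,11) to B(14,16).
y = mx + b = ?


Midpoint = (9, 13.5)
Slope of AB = dy/dx = 5/10 = 0.5000
Perp slope = -dx/dy = -10/5 = -2.0000
b = My - (perp slope)*Mx = 13.5 + (10*9)/5 = 13.5 + 18.0000 = 31.5000

y = -2.0000x + 31.5000


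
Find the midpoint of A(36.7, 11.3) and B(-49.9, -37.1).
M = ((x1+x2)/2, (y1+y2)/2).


Mx = (36.7 - 49.9)/2 = -13.2/2 = -6.6000
My = (11.3 - 37.1)/2 = -25.8/2 = -12.9000

(-6.6000, -12.9000)


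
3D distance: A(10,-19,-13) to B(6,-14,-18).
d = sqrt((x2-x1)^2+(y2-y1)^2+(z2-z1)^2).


dx=-4, dy=5, dz=-5
d = sqrt(16+25+25) = sqrt(66) = 8.1240

8.1240


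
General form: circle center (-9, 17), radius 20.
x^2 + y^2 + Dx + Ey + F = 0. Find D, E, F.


(x+ 9)^2 + (y-17)^2 = 20^2
D = -2h = 18, E = -2k = -34
F = h^2+k^2-r^2 = 81+289-400 = -30

D = 18, E = -34, F = -30


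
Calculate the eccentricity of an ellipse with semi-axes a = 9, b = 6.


c = sqrt(81-36) = sqrt(45) = 6.7082
e = c/a = sqrt(45)/9 = 0.7454

e = 0.7454


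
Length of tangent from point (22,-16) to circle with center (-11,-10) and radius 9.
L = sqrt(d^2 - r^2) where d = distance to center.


d = sqrt((22+ 11)^2 + (-16+ 10)^2) = sqrt(1089+36) = 33.5410
L = sqrt(1125.0000 - 81) = sqrt(1044.0000) = 32.3110

32.3110


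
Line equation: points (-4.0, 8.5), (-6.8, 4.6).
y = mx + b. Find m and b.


m = (-3.9)/(-2.8) = 1.3929
b = y1 - m*x1 = 8.5 - (-3.9*(-4.0))/(-2.8) = 8.5 + 5.5714 = 14.0714

y = 1.3929x + 14.0714


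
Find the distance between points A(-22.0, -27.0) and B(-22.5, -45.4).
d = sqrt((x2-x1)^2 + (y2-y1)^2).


dx = -22.5 + 22.0 = -0.5
dy = -45.4 + 27.0 = -18.4
d = sqrt(0.25 + 338.56) = sqrt(338.81) = 18.4068

18.4068


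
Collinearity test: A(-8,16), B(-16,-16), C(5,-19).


-8*(-16+ 19) - 16*(-19-16) + 5*(16+ 16)
= -24 + 560 + 160 = 696

No, not collinear (determinant = 696)


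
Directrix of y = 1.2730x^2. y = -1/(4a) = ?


a = 1.2730
1/(4a) = 0.1964
directrix: y = -0.1964 = -0.1964

y = -0.1964


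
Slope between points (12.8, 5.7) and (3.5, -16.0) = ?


dy = -16.0 - 5.7 = -21.7
dx = 3.5 - 12.8 = -9.3
m = -21.7/(-9.3) = 2.3333

m = 2.3333


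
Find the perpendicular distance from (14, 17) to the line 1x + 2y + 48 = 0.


|1*14 + 2*17 + 48| = |96| = 96
sqrt(1 + 4) = sqrt(5) = 2.2361
d = 96/sqrt(5) = 42.9325

42.9325


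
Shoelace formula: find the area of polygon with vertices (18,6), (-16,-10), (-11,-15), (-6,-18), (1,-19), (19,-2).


sum(xi*y_{i+1}) = 18*(-10) - 16*(-15) - 11*(-18) - 6*(-19) + 1*(-2) + 19*6 = 484
sum(yi*x_{i+1}) = 6*(-16) - 10*(-11) - 15*(-6) - 18*1 - 19*19 - 2*18 = -311
Area = |484 + 311|/2 = 795/2 = 397.5000

397.5000 sq units


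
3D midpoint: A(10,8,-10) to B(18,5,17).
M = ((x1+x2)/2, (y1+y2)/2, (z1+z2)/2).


Mx = (10+18)/2 = 14.0000
My = (8+5)/2 = 6.5000
Mz = (-10+17)/2 = 3.5000

M = (14.0000, 6.5000, 3.5000)


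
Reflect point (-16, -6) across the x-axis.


Reflection rule for x-axis: (x, -y)
(-16, -6) -> (-16, 6)

(-16, 6)


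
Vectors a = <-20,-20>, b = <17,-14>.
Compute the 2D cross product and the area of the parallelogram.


cross = -20*(-14) + 20*17 = 280 + 340 = 620
Parallelogram area = |620| = 620

cross = 620, parallelogram area = 620


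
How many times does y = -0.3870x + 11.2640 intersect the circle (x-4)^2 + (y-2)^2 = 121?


Substitute y = -0.3870x + 11.2640: (x-4)^2 + (-0.3870x+11.2640-2)^2 = 121
Expand to Ax^2 + Bx + C = 0, where b-k = 9.264
A = 1+m^2 = 1.149769
B = 2(m(b-k) - h) = 2(-0.3870*9.264 - 4) = -15.170336
C = h^2 + (b-k)^2 - r^2 = 16 + 85.821696 - 121 = -19.178304
disc = B^2-4AC = 230.1391 + 88.2025 = 318.3416
disc > 0

2 intersection points


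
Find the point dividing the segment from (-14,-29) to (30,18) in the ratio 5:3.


Px = (5*30 + 3*(-14))/8 = 108/8 = 13.5000
Py = (5*18 + 3*(-29))/8 = 3/8 = 0.3750

P = (13.5000, 0.3750)


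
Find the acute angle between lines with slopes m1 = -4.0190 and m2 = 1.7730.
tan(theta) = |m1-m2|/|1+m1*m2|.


m1-m2 = -5.792
1+m1*m2 = -6.125687
tan(theta) = |-5.792/(-6.125687)| = 0.945527
theta = arctan(|-5.792/(-6.125687)|) = 43.3962 degrees (acute angle)

43.3962 degrees


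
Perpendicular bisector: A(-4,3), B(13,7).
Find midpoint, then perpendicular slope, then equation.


Midpoint = (4.5, 5)
Slope of AB = dy/dx = 4/17 = 0.2353
Perp slope = -dx/dy = -17/4 = -4.2500
b = My - (perp slope)*Mx = 5 + (17*4.5)/4 = 5 + 19.1250 = 24.1250

y = -4.2500x + 24.1250


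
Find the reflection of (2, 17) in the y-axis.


Reflection rule for y-axis: (-x, y)
(2, 17) -> (-2, 17)

(-2, 17)


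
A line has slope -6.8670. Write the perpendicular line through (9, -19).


Perpendicular slope = -1/m1 = -1/(-6.8670) = 0.1456
b2 = y0 - m2*x0 = -19 + 9/(-6.8670) = -19 - 1.3106 = -20.3106

y = 0.1456x - 20.3106


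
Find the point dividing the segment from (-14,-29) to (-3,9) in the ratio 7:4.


Px = (7*(-3) + 4*(-14))/11 = -77/11 = -7.0000
Py = (7*9 + 4*(-29))/11 = -53/11 = -4.8182

P = (-7.0000, -4.8182)


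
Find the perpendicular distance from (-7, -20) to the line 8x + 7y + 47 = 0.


|8*(-7) + 7*(-20) + 47| = |-149| = 149
sqrt(64 + 49) = sqrt(113) = 10.6301
d = 149/sqrt(113) = 14.0167

14.0167


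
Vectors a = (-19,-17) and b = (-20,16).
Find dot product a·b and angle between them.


a·b = -19*(-20) - 17*16 = 380 - 272 = 108
|a| = sqrt(361+289) = 25.4951
|b| = sqrt(400+256) = 25.6125
cos(theta) = 108/(sqrt(650)*sqrt(656)) = 108/sqrt(426400) = 0.165392
theta = arccos(108/sqrt(426400)) = 80.4800 degrees

a·b = 108, theta = 80.4800 deg


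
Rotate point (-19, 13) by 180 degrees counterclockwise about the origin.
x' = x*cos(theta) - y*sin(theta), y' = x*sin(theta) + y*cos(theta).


cos(180) = -1, sin(180) = 0
x' = -19*(-1) - 13*0 = 19
y' = -19*0 + 13*(-1) = -13

(19, -13)


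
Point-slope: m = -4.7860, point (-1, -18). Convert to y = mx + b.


y + 18 = -4.7860(x + 1)
y = -4.7860x - 18 + 4.7860*(-1)
y = -4.7860x - 22.7860

y = -4.7860x - 22.7860


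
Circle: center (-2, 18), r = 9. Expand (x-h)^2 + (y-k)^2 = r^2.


(x+ 2)^2 + (y-18)^2 = 9^2
D = -2h = 4, E = -2k = -36
F = h^2+k^2-r^2 = 4+324-81 = 247

x^2 + y^2 + 4x - 36y + 247 = 0


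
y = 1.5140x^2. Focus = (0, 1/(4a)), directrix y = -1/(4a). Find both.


a = 1.5140
1/(4a) = 0.1651
Focus = (0, 0.1651)
Directrix: y = -0.1651

Focus = (0, 0.1651), Directrix: y = -0.1651


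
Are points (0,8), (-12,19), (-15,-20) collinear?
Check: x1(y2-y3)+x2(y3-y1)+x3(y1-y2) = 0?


0*(19+ 20) - 12*(-20-8) - 15*(8-19)
= 0 + 336 + 165 = 501

No, not collinear (determinant = 501)


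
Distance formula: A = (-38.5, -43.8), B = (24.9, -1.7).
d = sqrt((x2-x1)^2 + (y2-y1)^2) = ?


dx = 24.9 + 38.5 = 63.4
dy = -1.7 + 43.8 = 42.1
d = sqrt(4019.56 + 1772.41) = sqrt(5791.97) = 76.1050

76.1050


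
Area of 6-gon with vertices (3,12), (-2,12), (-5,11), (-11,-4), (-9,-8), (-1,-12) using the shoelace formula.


sum(xi*y_{i+1}) = 3*12 - 2*11 - 5*(-4) - 11*(-8) - 9*(-12) - 1*12 = 218
sum(yi*x_{i+1}) = 12*(-2) + 12*(-5) + 11*(-11) - 4*(-9) - 8*(-1) - 12*3 = -197
Area = |218 + 197|/2 = 415/2 = 207.5000

207.5000 sq units


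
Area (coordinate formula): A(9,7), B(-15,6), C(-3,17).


9*(6-17) = -99
-15*(17-7) = -150
-3*(7-6) = -3
sum = -252
Area = |-252|/2 = 126.0000

126.0000 sq units


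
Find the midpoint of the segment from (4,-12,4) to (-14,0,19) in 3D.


Mx = (4- 14)/2 = -5.0000
My = (-12+0)/2 = -6.0000
Mz = (4+19)/2 = 11.5000

M = (-5.0000, -6.0000, 11.5000)


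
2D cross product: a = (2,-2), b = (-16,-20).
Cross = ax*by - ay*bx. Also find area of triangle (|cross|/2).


cross = 2*(-20) + 2*(-16) = -40 - 32 = -72
Triangle area = |-72|/2 = 72/2 = 36.0000

cross = -72, triangle area = 36.0000


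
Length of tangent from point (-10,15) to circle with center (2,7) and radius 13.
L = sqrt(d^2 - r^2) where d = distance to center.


d = sqrt((-10-2)^2 + (15-7)^2) = sqrt(144+64) = 14.4222
L = sqrt(208.0000 - 169) = sqrt(39.0000) = 6.2450

6.2450


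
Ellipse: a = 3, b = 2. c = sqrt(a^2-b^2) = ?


c^2 = 3^2 - 2^2 = 9 - 4 = 5
c = sqrt(5) = 2.2361

c = 2.2361


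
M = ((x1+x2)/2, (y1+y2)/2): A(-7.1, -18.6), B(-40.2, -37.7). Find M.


Mx = (-7.1 - 40.2)/2 = -47.3/2 = -23.6500
My = (-18.6 - 37.7)/2 = -56.3/2 = -28.1500

(-23.6500, -28.1500)


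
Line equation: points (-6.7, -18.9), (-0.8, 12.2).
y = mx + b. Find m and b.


m = (31.1)/(5.9) = 5.2712
b = y1 - m*x1 = -18.9 - (31.1*(-6.7))/(5.9) = -18.9 + 35.3169 = 16.4169

y = 5.2712x + 16.4169


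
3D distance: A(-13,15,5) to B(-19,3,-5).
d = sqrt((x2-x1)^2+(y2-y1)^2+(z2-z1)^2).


dx=-6, dy=-12, dz=-10
d = sqrt(36+144+100) = sqrt(280) = 16.7332

16.7332


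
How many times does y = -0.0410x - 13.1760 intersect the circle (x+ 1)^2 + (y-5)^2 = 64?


Substitute y = -0.0410x - 13.1760: (x+ 1)^2 + (-0.0410x- 13.1760-5)^2 = 64
Expand to Ax^2 + Bx + C = 0, where b-k = -18.176
A = 1+m^2 = 1.001681
B = 2(m(b-k) - h) = 2(-0.0410*(-18.176) + 1) = 3.490432
C = h^2 + (b-k)^2 - r^2 = 1 + 330.366976 - 64 = 267.366976
disc = B^2-4AC = 12.1831 - 1071.2657 = -1059.0826
disc < 0

0 intersection points


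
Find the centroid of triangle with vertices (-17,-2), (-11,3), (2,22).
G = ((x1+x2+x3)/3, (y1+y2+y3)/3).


Gx = (-17- 11+2)/3 = -26/3 = -8.6667
Gy = (-2+3+22)/3 = 23/3 = 7.6667

G = (-8.6667, 7.6667)


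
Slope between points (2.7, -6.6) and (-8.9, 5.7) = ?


dy = 5.7 + 6.6 = 12.3
dx = -8.9 - 2.7 = -11.6
m = 12.3/(-11.6) = -1.0603

m = -1.0603


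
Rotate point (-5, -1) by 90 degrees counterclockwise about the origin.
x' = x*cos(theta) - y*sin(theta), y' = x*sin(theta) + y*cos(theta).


cos(90) = 0, sin(90) = 1
x' = -5*0 + 1*1 = 1
y' = -5*1 - 1*0 = -5

(1, -5)
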